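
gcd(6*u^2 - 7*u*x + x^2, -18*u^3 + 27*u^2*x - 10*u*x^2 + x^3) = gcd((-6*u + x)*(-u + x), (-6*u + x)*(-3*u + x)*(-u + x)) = 6*u^2 - 7*u*x + x^2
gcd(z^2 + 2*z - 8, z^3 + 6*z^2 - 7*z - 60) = z + 4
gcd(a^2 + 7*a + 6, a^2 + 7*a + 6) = a^2 + 7*a + 6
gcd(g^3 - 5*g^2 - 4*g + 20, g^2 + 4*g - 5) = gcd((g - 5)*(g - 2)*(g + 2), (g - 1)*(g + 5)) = 1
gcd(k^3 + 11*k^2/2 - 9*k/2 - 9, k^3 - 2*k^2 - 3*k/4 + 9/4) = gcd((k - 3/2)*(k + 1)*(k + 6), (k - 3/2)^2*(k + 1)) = k^2 - k/2 - 3/2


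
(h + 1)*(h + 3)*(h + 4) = h^3 + 8*h^2 + 19*h + 12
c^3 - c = c*(c - 1)*(c + 1)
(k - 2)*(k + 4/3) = k^2 - 2*k/3 - 8/3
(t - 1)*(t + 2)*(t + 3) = t^3 + 4*t^2 + t - 6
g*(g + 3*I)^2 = g^3 + 6*I*g^2 - 9*g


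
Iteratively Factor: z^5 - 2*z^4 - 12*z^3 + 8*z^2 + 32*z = (z + 2)*(z^4 - 4*z^3 - 4*z^2 + 16*z) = (z + 2)^2*(z^3 - 6*z^2 + 8*z) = z*(z + 2)^2*(z^2 - 6*z + 8) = z*(z - 4)*(z + 2)^2*(z - 2)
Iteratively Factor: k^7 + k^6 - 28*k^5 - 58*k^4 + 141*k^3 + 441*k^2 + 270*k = (k + 1)*(k^6 - 28*k^4 - 30*k^3 + 171*k^2 + 270*k) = (k - 3)*(k + 1)*(k^5 + 3*k^4 - 19*k^3 - 87*k^2 - 90*k) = (k - 3)*(k + 1)*(k + 3)*(k^4 - 19*k^2 - 30*k) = (k - 5)*(k - 3)*(k + 1)*(k + 3)*(k^3 + 5*k^2 + 6*k) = (k - 5)*(k - 3)*(k + 1)*(k + 3)^2*(k^2 + 2*k) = k*(k - 5)*(k - 3)*(k + 1)*(k + 3)^2*(k + 2)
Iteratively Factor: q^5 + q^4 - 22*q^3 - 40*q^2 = (q - 5)*(q^4 + 6*q^3 + 8*q^2) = (q - 5)*(q + 4)*(q^3 + 2*q^2) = q*(q - 5)*(q + 4)*(q^2 + 2*q) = q*(q - 5)*(q + 2)*(q + 4)*(q)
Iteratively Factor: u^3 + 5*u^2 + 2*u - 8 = (u + 2)*(u^2 + 3*u - 4) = (u + 2)*(u + 4)*(u - 1)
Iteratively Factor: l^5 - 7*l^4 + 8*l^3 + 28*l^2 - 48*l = (l - 4)*(l^4 - 3*l^3 - 4*l^2 + 12*l) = l*(l - 4)*(l^3 - 3*l^2 - 4*l + 12) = l*(l - 4)*(l + 2)*(l^2 - 5*l + 6) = l*(l - 4)*(l - 3)*(l + 2)*(l - 2)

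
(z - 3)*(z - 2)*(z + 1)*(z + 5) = z^4 + z^3 - 19*z^2 + 11*z + 30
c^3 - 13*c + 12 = (c - 3)*(c - 1)*(c + 4)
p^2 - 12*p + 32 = (p - 8)*(p - 4)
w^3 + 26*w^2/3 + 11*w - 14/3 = (w - 1/3)*(w + 2)*(w + 7)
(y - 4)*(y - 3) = y^2 - 7*y + 12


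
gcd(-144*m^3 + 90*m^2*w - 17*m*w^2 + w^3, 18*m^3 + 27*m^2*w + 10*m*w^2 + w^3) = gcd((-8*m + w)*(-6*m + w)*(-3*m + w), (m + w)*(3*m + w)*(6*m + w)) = 1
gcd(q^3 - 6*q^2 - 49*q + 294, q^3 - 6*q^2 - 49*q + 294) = q^3 - 6*q^2 - 49*q + 294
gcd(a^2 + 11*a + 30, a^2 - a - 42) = a + 6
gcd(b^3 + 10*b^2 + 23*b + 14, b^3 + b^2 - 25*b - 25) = b + 1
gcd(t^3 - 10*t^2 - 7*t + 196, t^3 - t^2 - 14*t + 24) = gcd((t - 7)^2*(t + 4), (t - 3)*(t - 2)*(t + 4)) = t + 4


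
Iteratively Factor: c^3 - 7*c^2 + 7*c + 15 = (c - 3)*(c^2 - 4*c - 5) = (c - 3)*(c + 1)*(c - 5)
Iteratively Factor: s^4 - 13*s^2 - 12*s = (s)*(s^3 - 13*s - 12) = s*(s + 1)*(s^2 - s - 12) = s*(s - 4)*(s + 1)*(s + 3)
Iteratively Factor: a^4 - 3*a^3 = (a)*(a^3 - 3*a^2) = a^2*(a^2 - 3*a) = a^3*(a - 3)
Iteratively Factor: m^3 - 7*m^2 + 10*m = (m)*(m^2 - 7*m + 10) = m*(m - 5)*(m - 2)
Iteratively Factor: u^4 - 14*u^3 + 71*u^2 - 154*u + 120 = (u - 4)*(u^3 - 10*u^2 + 31*u - 30) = (u - 4)*(u - 3)*(u^2 - 7*u + 10) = (u - 4)*(u - 3)*(u - 2)*(u - 5)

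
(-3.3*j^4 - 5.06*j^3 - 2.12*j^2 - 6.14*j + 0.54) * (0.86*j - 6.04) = -2.838*j^5 + 15.5804*j^4 + 28.7392*j^3 + 7.5244*j^2 + 37.55*j - 3.2616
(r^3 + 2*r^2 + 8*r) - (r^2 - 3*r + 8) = r^3 + r^2 + 11*r - 8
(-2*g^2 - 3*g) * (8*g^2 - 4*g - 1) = -16*g^4 - 16*g^3 + 14*g^2 + 3*g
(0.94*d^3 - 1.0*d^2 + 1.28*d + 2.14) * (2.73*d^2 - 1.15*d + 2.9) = 2.5662*d^5 - 3.811*d^4 + 7.3704*d^3 + 1.4702*d^2 + 1.251*d + 6.206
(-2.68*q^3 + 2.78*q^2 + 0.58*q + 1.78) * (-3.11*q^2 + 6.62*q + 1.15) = 8.3348*q^5 - 26.3874*q^4 + 13.5178*q^3 + 1.5008*q^2 + 12.4506*q + 2.047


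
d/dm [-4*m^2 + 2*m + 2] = 2 - 8*m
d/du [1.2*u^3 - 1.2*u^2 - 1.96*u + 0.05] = 3.6*u^2 - 2.4*u - 1.96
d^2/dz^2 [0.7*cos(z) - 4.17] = -0.7*cos(z)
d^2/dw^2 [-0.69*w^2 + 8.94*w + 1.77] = -1.38000000000000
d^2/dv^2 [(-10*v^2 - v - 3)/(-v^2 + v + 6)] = 2*(11*v^3 + 189*v^2 + 9*v + 375)/(v^6 - 3*v^5 - 15*v^4 + 35*v^3 + 90*v^2 - 108*v - 216)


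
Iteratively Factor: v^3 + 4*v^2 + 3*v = (v)*(v^2 + 4*v + 3) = v*(v + 3)*(v + 1)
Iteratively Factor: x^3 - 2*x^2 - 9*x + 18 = (x - 3)*(x^2 + x - 6) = (x - 3)*(x + 3)*(x - 2)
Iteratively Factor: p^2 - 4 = (p + 2)*(p - 2)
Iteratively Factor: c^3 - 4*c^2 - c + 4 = (c - 1)*(c^2 - 3*c - 4) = (c - 4)*(c - 1)*(c + 1)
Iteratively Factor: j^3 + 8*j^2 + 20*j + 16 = (j + 2)*(j^2 + 6*j + 8) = (j + 2)*(j + 4)*(j + 2)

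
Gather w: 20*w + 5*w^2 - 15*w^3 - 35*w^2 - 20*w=-15*w^3 - 30*w^2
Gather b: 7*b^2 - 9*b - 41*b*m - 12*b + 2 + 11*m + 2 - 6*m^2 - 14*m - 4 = 7*b^2 + b*(-41*m - 21) - 6*m^2 - 3*m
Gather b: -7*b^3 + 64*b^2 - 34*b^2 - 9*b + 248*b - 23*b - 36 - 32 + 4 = -7*b^3 + 30*b^2 + 216*b - 64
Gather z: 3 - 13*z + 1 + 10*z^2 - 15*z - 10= 10*z^2 - 28*z - 6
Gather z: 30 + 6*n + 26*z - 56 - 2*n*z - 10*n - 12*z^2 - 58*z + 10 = -4*n - 12*z^2 + z*(-2*n - 32) - 16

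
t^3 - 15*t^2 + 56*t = t*(t - 8)*(t - 7)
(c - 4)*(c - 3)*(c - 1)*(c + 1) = c^4 - 7*c^3 + 11*c^2 + 7*c - 12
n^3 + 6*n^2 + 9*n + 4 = (n + 1)^2*(n + 4)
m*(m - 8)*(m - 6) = m^3 - 14*m^2 + 48*m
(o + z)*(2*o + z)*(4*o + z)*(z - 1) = 8*o^3*z - 8*o^3 + 14*o^2*z^2 - 14*o^2*z + 7*o*z^3 - 7*o*z^2 + z^4 - z^3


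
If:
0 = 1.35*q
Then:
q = 0.00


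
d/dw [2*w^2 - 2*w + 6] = 4*w - 2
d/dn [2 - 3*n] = -3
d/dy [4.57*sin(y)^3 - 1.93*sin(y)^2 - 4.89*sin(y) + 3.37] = (13.71*sin(y)^2 - 3.86*sin(y) - 4.89)*cos(y)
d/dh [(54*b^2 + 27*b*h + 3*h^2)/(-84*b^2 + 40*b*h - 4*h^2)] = 3*b*(-369*b^2 - 6*b*h + 19*h^2)/(4*(441*b^4 - 420*b^3*h + 142*b^2*h^2 - 20*b*h^3 + h^4))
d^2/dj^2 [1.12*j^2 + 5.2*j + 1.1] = 2.24000000000000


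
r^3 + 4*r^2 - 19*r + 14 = (r - 2)*(r - 1)*(r + 7)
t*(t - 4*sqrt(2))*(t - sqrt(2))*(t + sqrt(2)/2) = t^4 - 9*sqrt(2)*t^3/2 + 3*t^2 + 4*sqrt(2)*t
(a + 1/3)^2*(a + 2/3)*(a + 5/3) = a^4 + 3*a^3 + 25*a^2/9 + a + 10/81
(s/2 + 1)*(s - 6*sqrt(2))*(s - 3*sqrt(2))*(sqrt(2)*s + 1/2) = sqrt(2)*s^4/2 - 35*s^3/4 + sqrt(2)*s^3 - 35*s^2/2 + 63*sqrt(2)*s^2/4 + 9*s + 63*sqrt(2)*s/2 + 18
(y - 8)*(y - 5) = y^2 - 13*y + 40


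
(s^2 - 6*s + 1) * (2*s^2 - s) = 2*s^4 - 13*s^3 + 8*s^2 - s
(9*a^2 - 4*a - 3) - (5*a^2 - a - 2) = 4*a^2 - 3*a - 1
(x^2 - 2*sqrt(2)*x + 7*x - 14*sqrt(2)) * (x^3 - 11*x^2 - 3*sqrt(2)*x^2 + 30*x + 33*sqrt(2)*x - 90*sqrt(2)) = x^5 - 5*sqrt(2)*x^4 - 4*x^4 - 35*x^3 + 20*sqrt(2)*x^3 + 162*x^2 + 235*sqrt(2)*x^2 - 1050*sqrt(2)*x - 564*x + 2520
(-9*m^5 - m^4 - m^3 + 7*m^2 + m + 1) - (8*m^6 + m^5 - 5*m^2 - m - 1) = -8*m^6 - 10*m^5 - m^4 - m^3 + 12*m^2 + 2*m + 2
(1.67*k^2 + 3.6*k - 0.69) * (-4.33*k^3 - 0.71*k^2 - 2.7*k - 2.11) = -7.2311*k^5 - 16.7737*k^4 - 4.0773*k^3 - 12.7538*k^2 - 5.733*k + 1.4559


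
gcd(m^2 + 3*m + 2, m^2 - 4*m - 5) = m + 1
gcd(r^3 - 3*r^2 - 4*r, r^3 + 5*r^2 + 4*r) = r^2 + r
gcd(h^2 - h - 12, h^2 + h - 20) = h - 4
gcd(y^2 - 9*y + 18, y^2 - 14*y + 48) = y - 6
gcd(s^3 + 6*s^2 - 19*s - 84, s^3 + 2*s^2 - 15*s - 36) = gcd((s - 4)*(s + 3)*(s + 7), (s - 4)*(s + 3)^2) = s^2 - s - 12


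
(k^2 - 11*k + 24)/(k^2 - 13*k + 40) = (k - 3)/(k - 5)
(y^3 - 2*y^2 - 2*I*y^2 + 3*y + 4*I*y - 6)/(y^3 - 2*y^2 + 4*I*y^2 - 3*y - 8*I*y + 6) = (y - 3*I)/(y + 3*I)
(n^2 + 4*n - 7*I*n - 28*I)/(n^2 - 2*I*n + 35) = (n + 4)/(n + 5*I)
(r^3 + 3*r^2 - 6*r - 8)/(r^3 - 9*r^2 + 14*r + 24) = (r^2 + 2*r - 8)/(r^2 - 10*r + 24)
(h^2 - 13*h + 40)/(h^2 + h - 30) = (h - 8)/(h + 6)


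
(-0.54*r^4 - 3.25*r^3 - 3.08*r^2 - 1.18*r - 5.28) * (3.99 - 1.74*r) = 0.9396*r^5 + 3.5004*r^4 - 7.6083*r^3 - 10.236*r^2 + 4.479*r - 21.0672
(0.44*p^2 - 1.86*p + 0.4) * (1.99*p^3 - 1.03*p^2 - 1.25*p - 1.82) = 0.8756*p^5 - 4.1546*p^4 + 2.1618*p^3 + 1.1122*p^2 + 2.8852*p - 0.728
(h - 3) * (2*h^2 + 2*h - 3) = 2*h^3 - 4*h^2 - 9*h + 9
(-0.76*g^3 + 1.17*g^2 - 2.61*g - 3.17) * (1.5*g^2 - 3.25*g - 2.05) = -1.14*g^5 + 4.225*g^4 - 6.1595*g^3 + 1.329*g^2 + 15.653*g + 6.4985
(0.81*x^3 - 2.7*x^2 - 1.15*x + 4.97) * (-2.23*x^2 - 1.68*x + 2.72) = -1.8063*x^5 + 4.6602*x^4 + 9.3037*x^3 - 16.4951*x^2 - 11.4776*x + 13.5184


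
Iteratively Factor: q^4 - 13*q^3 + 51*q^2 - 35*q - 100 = (q + 1)*(q^3 - 14*q^2 + 65*q - 100) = (q - 5)*(q + 1)*(q^2 - 9*q + 20) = (q - 5)^2*(q + 1)*(q - 4)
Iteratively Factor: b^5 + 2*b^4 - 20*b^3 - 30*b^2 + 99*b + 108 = (b + 1)*(b^4 + b^3 - 21*b^2 - 9*b + 108) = (b - 3)*(b + 1)*(b^3 + 4*b^2 - 9*b - 36) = (b - 3)^2*(b + 1)*(b^2 + 7*b + 12) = (b - 3)^2*(b + 1)*(b + 4)*(b + 3)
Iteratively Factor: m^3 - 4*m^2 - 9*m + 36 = (m - 4)*(m^2 - 9) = (m - 4)*(m + 3)*(m - 3)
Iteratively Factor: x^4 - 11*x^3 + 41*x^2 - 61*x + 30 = (x - 5)*(x^3 - 6*x^2 + 11*x - 6) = (x - 5)*(x - 2)*(x^2 - 4*x + 3) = (x - 5)*(x - 3)*(x - 2)*(x - 1)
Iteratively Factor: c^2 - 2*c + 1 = (c - 1)*(c - 1)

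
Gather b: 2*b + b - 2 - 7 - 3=3*b - 12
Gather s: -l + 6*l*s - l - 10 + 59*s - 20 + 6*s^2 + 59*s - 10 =-2*l + 6*s^2 + s*(6*l + 118) - 40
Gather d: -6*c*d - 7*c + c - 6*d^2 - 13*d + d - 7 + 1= -6*c - 6*d^2 + d*(-6*c - 12) - 6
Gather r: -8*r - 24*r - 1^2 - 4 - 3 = -32*r - 8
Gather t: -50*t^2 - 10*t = -50*t^2 - 10*t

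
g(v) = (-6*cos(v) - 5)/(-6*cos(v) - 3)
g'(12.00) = -0.10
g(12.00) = 1.25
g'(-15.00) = -3.21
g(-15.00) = -0.28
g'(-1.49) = -0.99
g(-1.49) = 1.57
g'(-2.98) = -0.23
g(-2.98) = 0.32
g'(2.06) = 325.26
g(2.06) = 12.08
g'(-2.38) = -4.60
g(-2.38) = -0.49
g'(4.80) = -0.96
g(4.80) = 1.57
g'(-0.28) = -0.04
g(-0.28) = 1.23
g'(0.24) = 0.04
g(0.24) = 1.23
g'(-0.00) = 0.00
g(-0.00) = 1.22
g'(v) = -6*(-6*cos(v) - 5)*sin(v)/(-6*cos(v) - 3)^2 + 6*sin(v)/(-6*cos(v) - 3) = 4*sin(v)/(3*(2*cos(v) + 1)^2)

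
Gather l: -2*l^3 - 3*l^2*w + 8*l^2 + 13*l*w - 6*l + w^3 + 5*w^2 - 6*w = -2*l^3 + l^2*(8 - 3*w) + l*(13*w - 6) + w^3 + 5*w^2 - 6*w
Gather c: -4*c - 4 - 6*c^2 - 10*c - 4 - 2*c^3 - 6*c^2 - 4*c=-2*c^3 - 12*c^2 - 18*c - 8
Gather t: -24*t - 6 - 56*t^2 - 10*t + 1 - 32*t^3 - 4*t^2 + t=-32*t^3 - 60*t^2 - 33*t - 5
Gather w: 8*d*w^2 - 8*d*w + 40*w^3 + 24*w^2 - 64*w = 40*w^3 + w^2*(8*d + 24) + w*(-8*d - 64)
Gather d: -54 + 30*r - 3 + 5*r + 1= 35*r - 56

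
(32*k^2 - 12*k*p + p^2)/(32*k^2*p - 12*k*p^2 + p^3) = 1/p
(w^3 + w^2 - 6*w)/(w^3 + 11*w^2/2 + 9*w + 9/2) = 2*w*(w - 2)/(2*w^2 + 5*w + 3)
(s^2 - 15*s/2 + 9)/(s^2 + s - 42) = (s - 3/2)/(s + 7)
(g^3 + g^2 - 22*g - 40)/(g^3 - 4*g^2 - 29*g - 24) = (-g^3 - g^2 + 22*g + 40)/(-g^3 + 4*g^2 + 29*g + 24)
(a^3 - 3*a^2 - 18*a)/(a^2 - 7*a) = (a^2 - 3*a - 18)/(a - 7)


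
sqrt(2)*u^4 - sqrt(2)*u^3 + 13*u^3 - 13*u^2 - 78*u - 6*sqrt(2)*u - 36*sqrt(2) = (u - 3)*(u + 2)*(u + 6*sqrt(2))*(sqrt(2)*u + 1)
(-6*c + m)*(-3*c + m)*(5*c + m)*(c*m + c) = 90*c^4*m + 90*c^4 - 27*c^3*m^2 - 27*c^3*m - 4*c^2*m^3 - 4*c^2*m^2 + c*m^4 + c*m^3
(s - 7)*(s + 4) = s^2 - 3*s - 28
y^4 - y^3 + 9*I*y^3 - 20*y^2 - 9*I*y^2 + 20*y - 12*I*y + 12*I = (y - 1)*(y + I)*(y + 2*I)*(y + 6*I)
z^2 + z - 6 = (z - 2)*(z + 3)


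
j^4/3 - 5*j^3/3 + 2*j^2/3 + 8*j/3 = j*(j/3 + 1/3)*(j - 4)*(j - 2)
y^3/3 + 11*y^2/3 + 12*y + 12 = (y/3 + 1)*(y + 2)*(y + 6)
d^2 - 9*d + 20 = (d - 5)*(d - 4)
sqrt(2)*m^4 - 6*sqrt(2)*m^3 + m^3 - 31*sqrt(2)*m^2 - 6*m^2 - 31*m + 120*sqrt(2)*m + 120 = (m - 8)*(m - 3)*(m + 5)*(sqrt(2)*m + 1)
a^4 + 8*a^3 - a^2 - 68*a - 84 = (a - 3)*(a + 2)^2*(a + 7)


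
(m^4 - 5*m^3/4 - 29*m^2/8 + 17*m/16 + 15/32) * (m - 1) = m^5 - 9*m^4/4 - 19*m^3/8 + 75*m^2/16 - 19*m/32 - 15/32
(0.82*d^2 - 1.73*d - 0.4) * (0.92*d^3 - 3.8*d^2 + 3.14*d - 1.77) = 0.7544*d^5 - 4.7076*d^4 + 8.7808*d^3 - 5.3636*d^2 + 1.8061*d + 0.708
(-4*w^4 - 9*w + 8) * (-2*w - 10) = 8*w^5 + 40*w^4 + 18*w^2 + 74*w - 80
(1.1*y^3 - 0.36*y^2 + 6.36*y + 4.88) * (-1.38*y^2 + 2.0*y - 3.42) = -1.518*y^5 + 2.6968*y^4 - 13.2588*y^3 + 7.2168*y^2 - 11.9912*y - 16.6896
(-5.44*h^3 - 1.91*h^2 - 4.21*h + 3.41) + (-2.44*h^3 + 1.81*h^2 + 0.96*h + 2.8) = -7.88*h^3 - 0.0999999999999999*h^2 - 3.25*h + 6.21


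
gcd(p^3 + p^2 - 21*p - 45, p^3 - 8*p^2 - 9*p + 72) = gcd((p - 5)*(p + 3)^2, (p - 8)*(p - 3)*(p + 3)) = p + 3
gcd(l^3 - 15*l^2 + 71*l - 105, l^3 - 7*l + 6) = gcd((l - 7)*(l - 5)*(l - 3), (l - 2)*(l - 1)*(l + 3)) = 1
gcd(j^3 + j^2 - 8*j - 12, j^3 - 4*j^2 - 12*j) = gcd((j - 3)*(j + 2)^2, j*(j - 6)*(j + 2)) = j + 2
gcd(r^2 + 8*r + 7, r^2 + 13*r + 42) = r + 7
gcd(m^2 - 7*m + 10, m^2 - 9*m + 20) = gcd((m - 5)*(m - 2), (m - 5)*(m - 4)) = m - 5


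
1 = 1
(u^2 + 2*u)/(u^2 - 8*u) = (u + 2)/(u - 8)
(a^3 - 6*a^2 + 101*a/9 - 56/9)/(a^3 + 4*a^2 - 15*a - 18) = (9*a^3 - 54*a^2 + 101*a - 56)/(9*(a^3 + 4*a^2 - 15*a - 18))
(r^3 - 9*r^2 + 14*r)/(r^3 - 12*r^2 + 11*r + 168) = r*(r - 2)/(r^2 - 5*r - 24)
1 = 1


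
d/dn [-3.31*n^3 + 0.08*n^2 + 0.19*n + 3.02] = -9.93*n^2 + 0.16*n + 0.19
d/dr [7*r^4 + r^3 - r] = 28*r^3 + 3*r^2 - 1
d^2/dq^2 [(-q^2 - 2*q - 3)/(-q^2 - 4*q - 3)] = 4*(-q^3 + 9*q + 12)/(q^6 + 12*q^5 + 57*q^4 + 136*q^3 + 171*q^2 + 108*q + 27)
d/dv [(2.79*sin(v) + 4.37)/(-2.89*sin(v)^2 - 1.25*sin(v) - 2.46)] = (8.0631*sin(v)^2 + 25.2586*sin(v) - 1.4009)*cos(v)/(8.3521*sin(v)^4 + 7.225*sin(v)^3 + 15.7813*sin(v)^2 + 6.15*sin(v) + 6.0516)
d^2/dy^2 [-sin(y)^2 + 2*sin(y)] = -2*sin(y) - 2*cos(2*y)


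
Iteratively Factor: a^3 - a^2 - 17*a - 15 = (a + 3)*(a^2 - 4*a - 5) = (a - 5)*(a + 3)*(a + 1)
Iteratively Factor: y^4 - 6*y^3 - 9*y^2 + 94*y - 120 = (y + 4)*(y^3 - 10*y^2 + 31*y - 30) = (y - 2)*(y + 4)*(y^2 - 8*y + 15) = (y - 3)*(y - 2)*(y + 4)*(y - 5)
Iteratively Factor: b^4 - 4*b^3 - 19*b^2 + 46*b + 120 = (b - 5)*(b^3 + b^2 - 14*b - 24) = (b - 5)*(b - 4)*(b^2 + 5*b + 6) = (b - 5)*(b - 4)*(b + 3)*(b + 2)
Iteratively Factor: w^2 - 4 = (w - 2)*(w + 2)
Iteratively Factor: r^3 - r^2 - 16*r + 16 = (r - 1)*(r^2 - 16) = (r - 4)*(r - 1)*(r + 4)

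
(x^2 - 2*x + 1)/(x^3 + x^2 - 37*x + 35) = (x - 1)/(x^2 + 2*x - 35)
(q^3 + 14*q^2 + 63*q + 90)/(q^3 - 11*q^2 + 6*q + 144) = (q^2 + 11*q + 30)/(q^2 - 14*q + 48)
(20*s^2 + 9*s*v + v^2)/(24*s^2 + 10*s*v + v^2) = (5*s + v)/(6*s + v)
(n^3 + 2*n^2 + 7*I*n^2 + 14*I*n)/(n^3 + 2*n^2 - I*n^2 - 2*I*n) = (n + 7*I)/(n - I)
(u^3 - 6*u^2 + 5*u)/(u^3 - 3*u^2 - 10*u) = (u - 1)/(u + 2)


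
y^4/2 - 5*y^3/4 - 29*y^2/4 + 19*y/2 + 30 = (y/2 + 1)*(y - 4)*(y - 3)*(y + 5/2)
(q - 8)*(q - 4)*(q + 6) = q^3 - 6*q^2 - 40*q + 192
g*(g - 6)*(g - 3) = g^3 - 9*g^2 + 18*g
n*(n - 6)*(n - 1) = n^3 - 7*n^2 + 6*n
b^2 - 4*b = b*(b - 4)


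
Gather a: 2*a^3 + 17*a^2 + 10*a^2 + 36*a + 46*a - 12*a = 2*a^3 + 27*a^2 + 70*a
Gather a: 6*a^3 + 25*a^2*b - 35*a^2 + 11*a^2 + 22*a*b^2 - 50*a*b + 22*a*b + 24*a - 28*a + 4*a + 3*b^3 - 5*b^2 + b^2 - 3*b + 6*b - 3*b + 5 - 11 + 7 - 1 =6*a^3 + a^2*(25*b - 24) + a*(22*b^2 - 28*b) + 3*b^3 - 4*b^2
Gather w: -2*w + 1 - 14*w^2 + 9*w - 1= -14*w^2 + 7*w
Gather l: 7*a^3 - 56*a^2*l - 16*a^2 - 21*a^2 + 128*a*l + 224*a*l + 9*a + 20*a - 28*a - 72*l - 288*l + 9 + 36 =7*a^3 - 37*a^2 + a + l*(-56*a^2 + 352*a - 360) + 45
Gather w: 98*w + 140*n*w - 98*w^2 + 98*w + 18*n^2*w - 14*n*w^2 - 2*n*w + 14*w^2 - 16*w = w^2*(-14*n - 84) + w*(18*n^2 + 138*n + 180)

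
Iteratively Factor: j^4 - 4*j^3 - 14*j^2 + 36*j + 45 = (j + 1)*(j^3 - 5*j^2 - 9*j + 45) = (j - 3)*(j + 1)*(j^2 - 2*j - 15) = (j - 3)*(j + 1)*(j + 3)*(j - 5)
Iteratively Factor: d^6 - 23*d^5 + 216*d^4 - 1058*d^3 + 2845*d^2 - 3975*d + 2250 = (d - 5)*(d^5 - 18*d^4 + 126*d^3 - 428*d^2 + 705*d - 450) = (d - 5)^2*(d^4 - 13*d^3 + 61*d^2 - 123*d + 90) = (d - 5)^2*(d - 2)*(d^3 - 11*d^2 + 39*d - 45) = (d - 5)^3*(d - 2)*(d^2 - 6*d + 9) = (d - 5)^3*(d - 3)*(d - 2)*(d - 3)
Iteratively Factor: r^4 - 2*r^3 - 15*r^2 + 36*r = (r - 3)*(r^3 + r^2 - 12*r) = r*(r - 3)*(r^2 + r - 12) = r*(r - 3)*(r + 4)*(r - 3)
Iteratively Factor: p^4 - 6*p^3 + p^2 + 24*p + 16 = (p + 1)*(p^3 - 7*p^2 + 8*p + 16) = (p + 1)^2*(p^2 - 8*p + 16) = (p - 4)*(p + 1)^2*(p - 4)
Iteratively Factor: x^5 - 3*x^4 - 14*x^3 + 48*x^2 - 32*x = (x - 1)*(x^4 - 2*x^3 - 16*x^2 + 32*x) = (x - 1)*(x + 4)*(x^3 - 6*x^2 + 8*x) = x*(x - 1)*(x + 4)*(x^2 - 6*x + 8) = x*(x - 2)*(x - 1)*(x + 4)*(x - 4)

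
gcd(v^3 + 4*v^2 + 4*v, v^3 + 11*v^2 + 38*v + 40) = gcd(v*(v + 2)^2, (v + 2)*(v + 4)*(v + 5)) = v + 2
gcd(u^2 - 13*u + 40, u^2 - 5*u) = u - 5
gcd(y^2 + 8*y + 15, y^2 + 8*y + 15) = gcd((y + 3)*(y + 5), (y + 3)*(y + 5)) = y^2 + 8*y + 15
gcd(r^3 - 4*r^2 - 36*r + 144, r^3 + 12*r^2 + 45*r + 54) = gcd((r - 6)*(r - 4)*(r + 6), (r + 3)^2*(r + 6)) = r + 6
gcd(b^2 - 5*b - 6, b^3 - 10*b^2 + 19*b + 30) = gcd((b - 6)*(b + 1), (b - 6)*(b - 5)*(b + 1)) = b^2 - 5*b - 6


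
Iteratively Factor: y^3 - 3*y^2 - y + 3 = (y + 1)*(y^2 - 4*y + 3) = (y - 1)*(y + 1)*(y - 3)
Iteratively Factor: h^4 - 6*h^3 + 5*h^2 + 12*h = (h - 3)*(h^3 - 3*h^2 - 4*h) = (h - 3)*(h + 1)*(h^2 - 4*h) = h*(h - 3)*(h + 1)*(h - 4)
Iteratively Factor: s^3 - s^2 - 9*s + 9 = (s - 1)*(s^2 - 9) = (s - 3)*(s - 1)*(s + 3)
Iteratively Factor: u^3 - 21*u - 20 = (u - 5)*(u^2 + 5*u + 4) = (u - 5)*(u + 4)*(u + 1)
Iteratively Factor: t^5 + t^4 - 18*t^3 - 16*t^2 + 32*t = (t - 1)*(t^4 + 2*t^3 - 16*t^2 - 32*t) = (t - 4)*(t - 1)*(t^3 + 6*t^2 + 8*t) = (t - 4)*(t - 1)*(t + 4)*(t^2 + 2*t) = t*(t - 4)*(t - 1)*(t + 4)*(t + 2)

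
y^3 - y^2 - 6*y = y*(y - 3)*(y + 2)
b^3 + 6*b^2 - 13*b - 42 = (b - 3)*(b + 2)*(b + 7)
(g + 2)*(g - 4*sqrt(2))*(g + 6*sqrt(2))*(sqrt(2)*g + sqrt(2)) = sqrt(2)*g^4 + 4*g^3 + 3*sqrt(2)*g^3 - 46*sqrt(2)*g^2 + 12*g^2 - 144*sqrt(2)*g + 8*g - 96*sqrt(2)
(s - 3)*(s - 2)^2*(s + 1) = s^4 - 6*s^3 + 9*s^2 + 4*s - 12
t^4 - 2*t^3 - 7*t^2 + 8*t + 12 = (t - 3)*(t - 2)*(t + 1)*(t + 2)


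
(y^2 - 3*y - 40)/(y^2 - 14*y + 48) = (y + 5)/(y - 6)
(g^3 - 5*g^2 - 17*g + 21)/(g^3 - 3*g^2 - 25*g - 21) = (g - 1)/(g + 1)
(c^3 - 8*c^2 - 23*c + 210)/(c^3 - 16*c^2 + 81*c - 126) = (c + 5)/(c - 3)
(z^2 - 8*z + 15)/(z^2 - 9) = (z - 5)/(z + 3)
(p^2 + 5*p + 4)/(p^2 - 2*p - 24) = (p + 1)/(p - 6)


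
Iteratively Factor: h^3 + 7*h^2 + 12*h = (h)*(h^2 + 7*h + 12) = h*(h + 4)*(h + 3)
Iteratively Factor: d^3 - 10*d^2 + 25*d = (d - 5)*(d^2 - 5*d) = d*(d - 5)*(d - 5)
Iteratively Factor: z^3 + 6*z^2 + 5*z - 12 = (z - 1)*(z^2 + 7*z + 12) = (z - 1)*(z + 4)*(z + 3)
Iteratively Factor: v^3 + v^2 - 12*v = (v + 4)*(v^2 - 3*v) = v*(v + 4)*(v - 3)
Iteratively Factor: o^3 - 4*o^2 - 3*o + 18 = (o - 3)*(o^2 - o - 6) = (o - 3)^2*(o + 2)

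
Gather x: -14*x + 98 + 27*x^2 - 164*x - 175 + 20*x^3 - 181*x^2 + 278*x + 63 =20*x^3 - 154*x^2 + 100*x - 14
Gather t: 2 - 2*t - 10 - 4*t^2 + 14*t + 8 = -4*t^2 + 12*t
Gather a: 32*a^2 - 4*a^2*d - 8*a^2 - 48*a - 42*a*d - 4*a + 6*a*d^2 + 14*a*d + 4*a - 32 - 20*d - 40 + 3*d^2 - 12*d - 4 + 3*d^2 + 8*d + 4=a^2*(24 - 4*d) + a*(6*d^2 - 28*d - 48) + 6*d^2 - 24*d - 72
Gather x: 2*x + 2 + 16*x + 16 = 18*x + 18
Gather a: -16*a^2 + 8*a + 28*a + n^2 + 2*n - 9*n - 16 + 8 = -16*a^2 + 36*a + n^2 - 7*n - 8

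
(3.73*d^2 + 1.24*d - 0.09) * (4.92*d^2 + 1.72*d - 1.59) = 18.3516*d^4 + 12.5164*d^3 - 4.2407*d^2 - 2.1264*d + 0.1431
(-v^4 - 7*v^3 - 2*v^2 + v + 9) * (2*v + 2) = -2*v^5 - 16*v^4 - 18*v^3 - 2*v^2 + 20*v + 18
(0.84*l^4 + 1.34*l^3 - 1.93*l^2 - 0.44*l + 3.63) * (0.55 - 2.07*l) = -1.7388*l^5 - 2.3118*l^4 + 4.7321*l^3 - 0.1507*l^2 - 7.7561*l + 1.9965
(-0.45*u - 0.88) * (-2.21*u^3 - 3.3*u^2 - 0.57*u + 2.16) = 0.9945*u^4 + 3.4298*u^3 + 3.1605*u^2 - 0.4704*u - 1.9008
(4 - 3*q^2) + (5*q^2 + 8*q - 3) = 2*q^2 + 8*q + 1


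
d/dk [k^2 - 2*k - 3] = 2*k - 2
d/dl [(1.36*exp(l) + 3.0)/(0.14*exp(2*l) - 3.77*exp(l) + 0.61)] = (-0.1904*exp(2*l) - 0.84*exp(l) + 12.1396)*exp(l)/(0.0196*exp(4*l) - 1.0556*exp(3*l) + 14.3837*exp(2*l) - 4.5994*exp(l) + 0.3721)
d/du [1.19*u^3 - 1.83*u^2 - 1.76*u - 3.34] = 3.57*u^2 - 3.66*u - 1.76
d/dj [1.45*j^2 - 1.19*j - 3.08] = 2.9*j - 1.19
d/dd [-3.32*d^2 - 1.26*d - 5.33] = -6.64*d - 1.26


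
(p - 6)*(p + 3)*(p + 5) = p^3 + 2*p^2 - 33*p - 90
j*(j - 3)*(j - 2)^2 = j^4 - 7*j^3 + 16*j^2 - 12*j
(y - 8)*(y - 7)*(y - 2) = y^3 - 17*y^2 + 86*y - 112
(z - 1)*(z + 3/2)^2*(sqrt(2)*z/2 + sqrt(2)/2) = sqrt(2)*z^4/2 + 3*sqrt(2)*z^3/2 + 5*sqrt(2)*z^2/8 - 3*sqrt(2)*z/2 - 9*sqrt(2)/8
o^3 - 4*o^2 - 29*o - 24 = (o - 8)*(o + 1)*(o + 3)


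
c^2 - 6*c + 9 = (c - 3)^2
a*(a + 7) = a^2 + 7*a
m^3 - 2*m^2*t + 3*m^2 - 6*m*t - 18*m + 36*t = (m - 3)*(m + 6)*(m - 2*t)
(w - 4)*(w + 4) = w^2 - 16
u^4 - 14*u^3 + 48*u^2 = u^2*(u - 8)*(u - 6)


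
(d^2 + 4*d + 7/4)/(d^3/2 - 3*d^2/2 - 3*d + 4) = (4*d^2 + 16*d + 7)/(2*(d^3 - 3*d^2 - 6*d + 8))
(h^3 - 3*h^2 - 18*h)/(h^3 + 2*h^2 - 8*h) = (h^2 - 3*h - 18)/(h^2 + 2*h - 8)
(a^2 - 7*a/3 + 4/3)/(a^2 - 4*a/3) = (a - 1)/a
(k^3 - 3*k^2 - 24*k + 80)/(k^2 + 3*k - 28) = (k^2 + k - 20)/(k + 7)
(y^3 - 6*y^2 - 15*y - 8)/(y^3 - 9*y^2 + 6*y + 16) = (y + 1)/(y - 2)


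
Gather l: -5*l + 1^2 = 1 - 5*l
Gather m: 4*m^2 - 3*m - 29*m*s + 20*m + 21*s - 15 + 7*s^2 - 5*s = 4*m^2 + m*(17 - 29*s) + 7*s^2 + 16*s - 15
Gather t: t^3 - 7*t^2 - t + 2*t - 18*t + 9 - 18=t^3 - 7*t^2 - 17*t - 9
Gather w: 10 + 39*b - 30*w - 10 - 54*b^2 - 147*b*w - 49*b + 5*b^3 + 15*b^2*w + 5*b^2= 5*b^3 - 49*b^2 - 10*b + w*(15*b^2 - 147*b - 30)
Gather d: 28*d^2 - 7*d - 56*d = 28*d^2 - 63*d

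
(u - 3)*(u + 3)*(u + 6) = u^3 + 6*u^2 - 9*u - 54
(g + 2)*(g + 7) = g^2 + 9*g + 14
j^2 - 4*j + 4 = (j - 2)^2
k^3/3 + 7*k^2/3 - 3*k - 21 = (k/3 + 1)*(k - 3)*(k + 7)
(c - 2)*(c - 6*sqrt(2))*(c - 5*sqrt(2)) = c^3 - 11*sqrt(2)*c^2 - 2*c^2 + 22*sqrt(2)*c + 60*c - 120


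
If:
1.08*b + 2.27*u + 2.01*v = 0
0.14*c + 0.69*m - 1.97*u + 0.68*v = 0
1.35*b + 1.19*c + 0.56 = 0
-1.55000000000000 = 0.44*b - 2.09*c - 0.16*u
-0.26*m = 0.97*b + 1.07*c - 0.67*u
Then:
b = -0.83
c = 0.47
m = 4.29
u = 1.22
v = -0.93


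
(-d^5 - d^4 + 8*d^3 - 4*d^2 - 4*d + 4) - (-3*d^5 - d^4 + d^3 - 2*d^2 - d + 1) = 2*d^5 + 7*d^3 - 2*d^2 - 3*d + 3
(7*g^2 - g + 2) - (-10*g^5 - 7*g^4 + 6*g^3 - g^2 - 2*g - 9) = 10*g^5 + 7*g^4 - 6*g^3 + 8*g^2 + g + 11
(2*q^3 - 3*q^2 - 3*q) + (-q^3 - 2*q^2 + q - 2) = q^3 - 5*q^2 - 2*q - 2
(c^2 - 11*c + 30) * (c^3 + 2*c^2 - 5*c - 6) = c^5 - 9*c^4 + 3*c^3 + 109*c^2 - 84*c - 180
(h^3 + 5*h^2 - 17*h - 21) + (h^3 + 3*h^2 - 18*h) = 2*h^3 + 8*h^2 - 35*h - 21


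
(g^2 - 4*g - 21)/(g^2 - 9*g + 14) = (g + 3)/(g - 2)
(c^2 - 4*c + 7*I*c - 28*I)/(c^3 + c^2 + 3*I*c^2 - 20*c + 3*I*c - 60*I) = (c + 7*I)/(c^2 + c*(5 + 3*I) + 15*I)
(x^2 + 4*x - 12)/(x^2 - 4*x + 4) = (x + 6)/(x - 2)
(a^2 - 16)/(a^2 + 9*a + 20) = (a - 4)/(a + 5)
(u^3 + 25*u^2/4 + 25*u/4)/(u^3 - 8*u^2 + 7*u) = (4*u^2 + 25*u + 25)/(4*(u^2 - 8*u + 7))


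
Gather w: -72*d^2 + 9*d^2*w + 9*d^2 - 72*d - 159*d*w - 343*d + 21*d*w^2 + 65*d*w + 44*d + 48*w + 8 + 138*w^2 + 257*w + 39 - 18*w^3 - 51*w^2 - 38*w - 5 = -63*d^2 - 371*d - 18*w^3 + w^2*(21*d + 87) + w*(9*d^2 - 94*d + 267) + 42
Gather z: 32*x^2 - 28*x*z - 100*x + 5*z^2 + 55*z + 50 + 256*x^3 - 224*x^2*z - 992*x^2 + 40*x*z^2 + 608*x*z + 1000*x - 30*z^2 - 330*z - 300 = 256*x^3 - 960*x^2 + 900*x + z^2*(40*x - 25) + z*(-224*x^2 + 580*x - 275) - 250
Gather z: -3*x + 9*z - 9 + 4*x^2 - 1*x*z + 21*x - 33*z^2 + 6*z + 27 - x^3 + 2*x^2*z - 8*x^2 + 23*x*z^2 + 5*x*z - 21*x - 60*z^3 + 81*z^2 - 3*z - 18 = -x^3 - 4*x^2 - 3*x - 60*z^3 + z^2*(23*x + 48) + z*(2*x^2 + 4*x + 12)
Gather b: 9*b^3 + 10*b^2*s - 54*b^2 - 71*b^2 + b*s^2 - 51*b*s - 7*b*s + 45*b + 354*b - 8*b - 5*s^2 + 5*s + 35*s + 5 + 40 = 9*b^3 + b^2*(10*s - 125) + b*(s^2 - 58*s + 391) - 5*s^2 + 40*s + 45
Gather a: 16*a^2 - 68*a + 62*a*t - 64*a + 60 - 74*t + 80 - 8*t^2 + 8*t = 16*a^2 + a*(62*t - 132) - 8*t^2 - 66*t + 140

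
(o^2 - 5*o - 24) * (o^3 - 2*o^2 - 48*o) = o^5 - 7*o^4 - 62*o^3 + 288*o^2 + 1152*o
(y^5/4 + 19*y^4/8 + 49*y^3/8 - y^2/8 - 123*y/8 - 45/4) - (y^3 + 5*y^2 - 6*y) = y^5/4 + 19*y^4/8 + 41*y^3/8 - 41*y^2/8 - 75*y/8 - 45/4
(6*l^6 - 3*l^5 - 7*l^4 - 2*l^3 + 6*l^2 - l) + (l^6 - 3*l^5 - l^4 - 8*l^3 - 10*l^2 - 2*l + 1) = 7*l^6 - 6*l^5 - 8*l^4 - 10*l^3 - 4*l^2 - 3*l + 1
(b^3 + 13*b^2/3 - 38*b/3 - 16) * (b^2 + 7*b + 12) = b^5 + 34*b^4/3 + 89*b^3/3 - 158*b^2/3 - 264*b - 192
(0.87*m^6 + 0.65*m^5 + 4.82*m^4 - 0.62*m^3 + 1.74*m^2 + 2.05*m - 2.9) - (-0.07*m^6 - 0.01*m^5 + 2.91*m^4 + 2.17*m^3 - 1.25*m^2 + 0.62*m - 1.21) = 0.94*m^6 + 0.66*m^5 + 1.91*m^4 - 2.79*m^3 + 2.99*m^2 + 1.43*m - 1.69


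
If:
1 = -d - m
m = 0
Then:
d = -1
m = 0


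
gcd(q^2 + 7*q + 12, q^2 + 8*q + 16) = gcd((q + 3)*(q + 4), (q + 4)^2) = q + 4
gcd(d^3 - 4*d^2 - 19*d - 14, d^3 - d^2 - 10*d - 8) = d^2 + 3*d + 2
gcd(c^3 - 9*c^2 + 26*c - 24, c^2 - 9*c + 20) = c - 4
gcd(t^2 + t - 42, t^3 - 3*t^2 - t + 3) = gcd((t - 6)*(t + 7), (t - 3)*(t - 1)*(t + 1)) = 1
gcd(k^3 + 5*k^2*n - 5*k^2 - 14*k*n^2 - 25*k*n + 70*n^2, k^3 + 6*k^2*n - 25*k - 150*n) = k - 5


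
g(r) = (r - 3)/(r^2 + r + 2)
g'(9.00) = 0.00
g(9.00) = 0.07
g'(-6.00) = -0.07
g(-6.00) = -0.28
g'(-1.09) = -0.62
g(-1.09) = -1.95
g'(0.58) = 0.96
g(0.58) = -0.83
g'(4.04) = 0.03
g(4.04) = 0.05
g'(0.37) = 1.13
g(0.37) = -1.05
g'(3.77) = 0.03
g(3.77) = 0.04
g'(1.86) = 0.24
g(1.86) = -0.16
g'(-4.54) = -0.13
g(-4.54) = -0.42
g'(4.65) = 0.01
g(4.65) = 0.06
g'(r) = (-2*r - 1)*(r - 3)/(r^2 + r + 2)^2 + 1/(r^2 + r + 2)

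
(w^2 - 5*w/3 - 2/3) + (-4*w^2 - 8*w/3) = -3*w^2 - 13*w/3 - 2/3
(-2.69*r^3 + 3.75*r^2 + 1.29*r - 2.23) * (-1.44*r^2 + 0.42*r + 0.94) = 3.8736*r^5 - 6.5298*r^4 - 2.8112*r^3 + 7.278*r^2 + 0.276*r - 2.0962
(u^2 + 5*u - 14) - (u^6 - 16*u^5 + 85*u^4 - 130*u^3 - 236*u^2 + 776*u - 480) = -u^6 + 16*u^5 - 85*u^4 + 130*u^3 + 237*u^2 - 771*u + 466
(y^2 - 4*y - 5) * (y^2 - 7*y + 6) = y^4 - 11*y^3 + 29*y^2 + 11*y - 30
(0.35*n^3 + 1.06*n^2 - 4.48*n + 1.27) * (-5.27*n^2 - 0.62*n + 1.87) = -1.8445*n^5 - 5.8032*n^4 + 23.6069*n^3 - 1.9331*n^2 - 9.165*n + 2.3749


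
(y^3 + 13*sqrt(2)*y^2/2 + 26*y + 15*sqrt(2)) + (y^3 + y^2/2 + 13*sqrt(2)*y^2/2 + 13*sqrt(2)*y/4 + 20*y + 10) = 2*y^3 + y^2/2 + 13*sqrt(2)*y^2 + 13*sqrt(2)*y/4 + 46*y + 10 + 15*sqrt(2)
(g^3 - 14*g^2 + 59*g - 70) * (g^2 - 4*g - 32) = g^5 - 18*g^4 + 83*g^3 + 142*g^2 - 1608*g + 2240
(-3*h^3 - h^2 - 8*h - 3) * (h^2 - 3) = -3*h^5 - h^4 + h^3 + 24*h + 9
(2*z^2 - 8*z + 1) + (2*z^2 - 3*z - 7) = 4*z^2 - 11*z - 6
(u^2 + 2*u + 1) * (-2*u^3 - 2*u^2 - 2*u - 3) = -2*u^5 - 6*u^4 - 8*u^3 - 9*u^2 - 8*u - 3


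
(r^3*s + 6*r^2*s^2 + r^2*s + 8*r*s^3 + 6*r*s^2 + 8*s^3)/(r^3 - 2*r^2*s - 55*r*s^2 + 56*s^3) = s*(r^3 + 6*r^2*s + r^2 + 8*r*s^2 + 6*r*s + 8*s^2)/(r^3 - 2*r^2*s - 55*r*s^2 + 56*s^3)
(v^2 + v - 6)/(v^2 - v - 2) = (v + 3)/(v + 1)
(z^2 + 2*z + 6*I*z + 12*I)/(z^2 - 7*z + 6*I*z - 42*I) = (z + 2)/(z - 7)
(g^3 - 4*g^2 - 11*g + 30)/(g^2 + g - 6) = g - 5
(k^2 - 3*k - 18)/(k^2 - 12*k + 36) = (k + 3)/(k - 6)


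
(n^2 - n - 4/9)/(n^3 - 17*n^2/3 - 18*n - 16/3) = (n - 4/3)/(n^2 - 6*n - 16)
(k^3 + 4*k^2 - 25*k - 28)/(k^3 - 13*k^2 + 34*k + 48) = (k^2 + 3*k - 28)/(k^2 - 14*k + 48)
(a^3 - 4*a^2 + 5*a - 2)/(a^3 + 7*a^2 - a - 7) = (a^2 - 3*a + 2)/(a^2 + 8*a + 7)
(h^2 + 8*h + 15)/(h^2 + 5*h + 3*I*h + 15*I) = (h + 3)/(h + 3*I)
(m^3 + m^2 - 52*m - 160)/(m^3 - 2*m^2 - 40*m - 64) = (m + 5)/(m + 2)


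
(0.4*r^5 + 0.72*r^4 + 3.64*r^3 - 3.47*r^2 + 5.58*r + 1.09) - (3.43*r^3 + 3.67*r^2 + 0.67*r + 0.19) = 0.4*r^5 + 0.72*r^4 + 0.21*r^3 - 7.14*r^2 + 4.91*r + 0.9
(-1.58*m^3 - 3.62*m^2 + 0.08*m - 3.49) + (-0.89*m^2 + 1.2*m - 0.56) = -1.58*m^3 - 4.51*m^2 + 1.28*m - 4.05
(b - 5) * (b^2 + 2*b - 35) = b^3 - 3*b^2 - 45*b + 175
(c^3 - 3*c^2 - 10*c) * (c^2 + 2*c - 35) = c^5 - c^4 - 51*c^3 + 85*c^2 + 350*c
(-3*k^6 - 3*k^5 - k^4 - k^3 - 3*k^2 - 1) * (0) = 0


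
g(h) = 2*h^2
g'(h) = 4*h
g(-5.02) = 50.40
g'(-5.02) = -20.08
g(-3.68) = 27.08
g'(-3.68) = -14.72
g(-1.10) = 2.42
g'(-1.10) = -4.40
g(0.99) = 1.96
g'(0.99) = 3.96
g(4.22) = 35.62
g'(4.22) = 16.88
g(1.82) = 6.62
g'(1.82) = 7.28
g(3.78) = 28.58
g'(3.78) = 15.12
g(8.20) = 134.48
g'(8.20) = 32.80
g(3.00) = 18.00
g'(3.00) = 12.00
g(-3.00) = 18.00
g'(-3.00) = -12.00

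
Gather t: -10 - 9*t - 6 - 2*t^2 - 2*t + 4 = -2*t^2 - 11*t - 12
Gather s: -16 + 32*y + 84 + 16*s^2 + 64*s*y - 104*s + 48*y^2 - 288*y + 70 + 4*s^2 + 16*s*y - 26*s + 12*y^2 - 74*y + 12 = 20*s^2 + s*(80*y - 130) + 60*y^2 - 330*y + 150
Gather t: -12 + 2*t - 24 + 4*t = 6*t - 36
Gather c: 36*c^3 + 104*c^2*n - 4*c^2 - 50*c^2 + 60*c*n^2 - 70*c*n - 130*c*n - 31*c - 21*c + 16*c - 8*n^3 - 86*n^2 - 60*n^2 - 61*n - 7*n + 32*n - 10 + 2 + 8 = 36*c^3 + c^2*(104*n - 54) + c*(60*n^2 - 200*n - 36) - 8*n^3 - 146*n^2 - 36*n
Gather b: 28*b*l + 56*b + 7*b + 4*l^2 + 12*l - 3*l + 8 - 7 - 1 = b*(28*l + 63) + 4*l^2 + 9*l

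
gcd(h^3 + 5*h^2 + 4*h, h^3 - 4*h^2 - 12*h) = h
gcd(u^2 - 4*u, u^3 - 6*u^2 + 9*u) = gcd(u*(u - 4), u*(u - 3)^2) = u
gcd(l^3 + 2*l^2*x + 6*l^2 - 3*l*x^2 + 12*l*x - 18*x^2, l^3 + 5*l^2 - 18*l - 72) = l + 6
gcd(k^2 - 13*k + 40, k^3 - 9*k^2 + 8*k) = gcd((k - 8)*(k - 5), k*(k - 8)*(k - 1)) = k - 8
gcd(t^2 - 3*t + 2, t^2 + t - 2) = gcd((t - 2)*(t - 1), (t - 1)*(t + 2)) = t - 1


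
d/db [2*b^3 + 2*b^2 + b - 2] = 6*b^2 + 4*b + 1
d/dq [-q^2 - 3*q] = -2*q - 3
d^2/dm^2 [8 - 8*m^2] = -16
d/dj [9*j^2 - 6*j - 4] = 18*j - 6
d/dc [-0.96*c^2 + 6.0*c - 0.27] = 6.0 - 1.92*c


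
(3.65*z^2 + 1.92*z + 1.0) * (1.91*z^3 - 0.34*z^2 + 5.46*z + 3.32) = 6.9715*z^5 + 2.4262*z^4 + 21.1862*z^3 + 22.2612*z^2 + 11.8344*z + 3.32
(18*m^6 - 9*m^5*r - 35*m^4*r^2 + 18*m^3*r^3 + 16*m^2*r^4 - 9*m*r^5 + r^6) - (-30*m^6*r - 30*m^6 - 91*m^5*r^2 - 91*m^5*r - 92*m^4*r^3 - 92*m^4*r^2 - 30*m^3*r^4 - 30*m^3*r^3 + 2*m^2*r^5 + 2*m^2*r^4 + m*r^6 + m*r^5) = 30*m^6*r + 48*m^6 + 91*m^5*r^2 + 82*m^5*r + 92*m^4*r^3 + 57*m^4*r^2 + 30*m^3*r^4 + 48*m^3*r^3 - 2*m^2*r^5 + 14*m^2*r^4 - m*r^6 - 10*m*r^5 + r^6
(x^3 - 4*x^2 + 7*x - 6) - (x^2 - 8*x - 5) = x^3 - 5*x^2 + 15*x - 1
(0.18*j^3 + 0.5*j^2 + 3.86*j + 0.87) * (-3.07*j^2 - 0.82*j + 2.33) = -0.5526*j^5 - 1.6826*j^4 - 11.8408*j^3 - 4.6711*j^2 + 8.2804*j + 2.0271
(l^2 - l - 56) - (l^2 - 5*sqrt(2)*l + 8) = -l + 5*sqrt(2)*l - 64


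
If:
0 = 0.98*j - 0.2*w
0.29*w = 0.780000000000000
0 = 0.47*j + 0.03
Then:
No Solution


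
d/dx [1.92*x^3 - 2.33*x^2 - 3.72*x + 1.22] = 5.76*x^2 - 4.66*x - 3.72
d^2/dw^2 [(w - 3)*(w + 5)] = 2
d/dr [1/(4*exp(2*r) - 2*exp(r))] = (1 - 4*exp(r))*exp(-r)/(2*(2*exp(r) - 1)^2)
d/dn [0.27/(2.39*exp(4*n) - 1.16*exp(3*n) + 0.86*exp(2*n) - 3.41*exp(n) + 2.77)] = (-2.5812*exp(3*n) + 0.9396*exp(2*n) - 0.4644*exp(n) + 0.9207)*exp(n)/(2.39*exp(4*n) - 1.16*exp(3*n) + 0.86*exp(2*n) - 3.41*exp(n) + 2.77)^2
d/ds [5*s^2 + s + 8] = 10*s + 1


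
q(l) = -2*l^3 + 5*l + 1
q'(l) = 5 - 6*l^2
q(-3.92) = 101.87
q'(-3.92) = -87.20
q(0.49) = 3.21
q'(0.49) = 3.56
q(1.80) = -1.66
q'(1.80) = -14.44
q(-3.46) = 66.54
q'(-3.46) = -66.83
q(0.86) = 4.03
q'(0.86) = 0.56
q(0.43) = 2.99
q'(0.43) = 3.89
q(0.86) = 4.03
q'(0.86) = 0.56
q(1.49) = 1.83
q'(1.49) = -8.32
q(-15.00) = 6676.00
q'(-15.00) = -1345.00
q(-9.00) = 1414.00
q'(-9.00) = -481.00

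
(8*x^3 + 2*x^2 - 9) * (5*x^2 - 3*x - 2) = 40*x^5 - 14*x^4 - 22*x^3 - 49*x^2 + 27*x + 18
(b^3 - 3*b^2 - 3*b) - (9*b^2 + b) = b^3 - 12*b^2 - 4*b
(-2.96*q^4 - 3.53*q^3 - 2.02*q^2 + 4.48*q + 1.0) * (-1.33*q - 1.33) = 3.9368*q^5 + 8.6317*q^4 + 7.3815*q^3 - 3.2718*q^2 - 7.2884*q - 1.33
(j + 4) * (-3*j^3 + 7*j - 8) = -3*j^4 - 12*j^3 + 7*j^2 + 20*j - 32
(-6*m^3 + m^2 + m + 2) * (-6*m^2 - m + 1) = 36*m^5 - 13*m^3 - 12*m^2 - m + 2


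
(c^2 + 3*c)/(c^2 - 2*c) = (c + 3)/(c - 2)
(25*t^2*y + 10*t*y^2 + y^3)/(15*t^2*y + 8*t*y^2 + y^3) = (5*t + y)/(3*t + y)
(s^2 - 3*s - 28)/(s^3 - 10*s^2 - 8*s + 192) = (s - 7)/(s^2 - 14*s + 48)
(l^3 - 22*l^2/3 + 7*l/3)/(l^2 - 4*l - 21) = l*(3*l - 1)/(3*(l + 3))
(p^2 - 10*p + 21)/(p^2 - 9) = (p - 7)/(p + 3)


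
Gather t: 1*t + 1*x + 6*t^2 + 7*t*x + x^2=6*t^2 + t*(7*x + 1) + x^2 + x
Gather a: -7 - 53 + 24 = -36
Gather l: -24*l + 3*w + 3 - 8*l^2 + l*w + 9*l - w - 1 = -8*l^2 + l*(w - 15) + 2*w + 2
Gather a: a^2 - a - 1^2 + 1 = a^2 - a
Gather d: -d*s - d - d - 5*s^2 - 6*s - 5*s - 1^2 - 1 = d*(-s - 2) - 5*s^2 - 11*s - 2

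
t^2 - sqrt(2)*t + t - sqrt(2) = (t + 1)*(t - sqrt(2))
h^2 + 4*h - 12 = (h - 2)*(h + 6)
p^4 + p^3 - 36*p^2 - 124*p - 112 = (p - 7)*(p + 2)^2*(p + 4)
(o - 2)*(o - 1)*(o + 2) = o^3 - o^2 - 4*o + 4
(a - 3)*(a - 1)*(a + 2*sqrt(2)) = a^3 - 4*a^2 + 2*sqrt(2)*a^2 - 8*sqrt(2)*a + 3*a + 6*sqrt(2)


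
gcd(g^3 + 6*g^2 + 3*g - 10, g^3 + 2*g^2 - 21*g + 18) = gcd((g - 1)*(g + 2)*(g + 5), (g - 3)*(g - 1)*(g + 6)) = g - 1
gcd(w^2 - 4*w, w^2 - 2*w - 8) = w - 4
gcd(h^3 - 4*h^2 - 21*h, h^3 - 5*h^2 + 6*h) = h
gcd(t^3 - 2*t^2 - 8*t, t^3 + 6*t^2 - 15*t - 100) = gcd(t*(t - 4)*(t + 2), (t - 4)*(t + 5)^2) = t - 4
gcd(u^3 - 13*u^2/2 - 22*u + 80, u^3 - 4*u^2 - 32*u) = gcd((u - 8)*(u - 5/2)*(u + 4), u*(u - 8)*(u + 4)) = u^2 - 4*u - 32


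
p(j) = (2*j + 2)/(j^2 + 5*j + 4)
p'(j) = (-2*j - 5)*(2*j + 2)/(j^2 + 5*j + 4)^2 + 2/(j^2 + 5*j + 4) = -2/(j^2 + 8*j + 16)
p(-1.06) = 0.68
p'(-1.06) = -0.23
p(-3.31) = 2.90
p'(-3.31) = -4.20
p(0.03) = 0.50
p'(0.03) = -0.12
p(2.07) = 0.33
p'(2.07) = -0.05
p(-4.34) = -5.88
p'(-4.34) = -17.30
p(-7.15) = -0.63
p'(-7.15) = -0.20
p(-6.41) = -0.83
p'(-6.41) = -0.34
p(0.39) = 0.46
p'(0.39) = -0.10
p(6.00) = 0.20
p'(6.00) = -0.02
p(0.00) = 0.50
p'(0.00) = -0.12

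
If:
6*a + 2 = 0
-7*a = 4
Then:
No Solution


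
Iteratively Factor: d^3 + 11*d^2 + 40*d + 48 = (d + 3)*(d^2 + 8*d + 16) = (d + 3)*(d + 4)*(d + 4)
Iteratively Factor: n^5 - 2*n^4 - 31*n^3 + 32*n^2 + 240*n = (n - 4)*(n^4 + 2*n^3 - 23*n^2 - 60*n) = (n - 5)*(n - 4)*(n^3 + 7*n^2 + 12*n) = (n - 5)*(n - 4)*(n + 3)*(n^2 + 4*n) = n*(n - 5)*(n - 4)*(n + 3)*(n + 4)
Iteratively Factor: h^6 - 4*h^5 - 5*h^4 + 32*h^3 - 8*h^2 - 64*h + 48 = (h - 1)*(h^5 - 3*h^4 - 8*h^3 + 24*h^2 + 16*h - 48) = (h - 1)*(h + 2)*(h^4 - 5*h^3 + 2*h^2 + 20*h - 24) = (h - 2)*(h - 1)*(h + 2)*(h^3 - 3*h^2 - 4*h + 12) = (h - 2)*(h - 1)*(h + 2)^2*(h^2 - 5*h + 6) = (h - 3)*(h - 2)*(h - 1)*(h + 2)^2*(h - 2)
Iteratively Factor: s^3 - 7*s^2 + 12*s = (s - 3)*(s^2 - 4*s) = (s - 4)*(s - 3)*(s)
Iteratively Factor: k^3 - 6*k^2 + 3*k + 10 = (k - 5)*(k^2 - k - 2) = (k - 5)*(k + 1)*(k - 2)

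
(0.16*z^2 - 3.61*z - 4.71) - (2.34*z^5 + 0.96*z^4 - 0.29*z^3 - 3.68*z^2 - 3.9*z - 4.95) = -2.34*z^5 - 0.96*z^4 + 0.29*z^3 + 3.84*z^2 + 0.29*z + 0.24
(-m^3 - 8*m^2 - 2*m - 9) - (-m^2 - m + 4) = -m^3 - 7*m^2 - m - 13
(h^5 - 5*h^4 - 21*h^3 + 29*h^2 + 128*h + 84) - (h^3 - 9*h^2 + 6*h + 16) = h^5 - 5*h^4 - 22*h^3 + 38*h^2 + 122*h + 68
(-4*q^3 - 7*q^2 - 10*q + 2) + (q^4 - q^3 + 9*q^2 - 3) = q^4 - 5*q^3 + 2*q^2 - 10*q - 1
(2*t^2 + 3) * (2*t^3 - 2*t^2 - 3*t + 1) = 4*t^5 - 4*t^4 - 4*t^2 - 9*t + 3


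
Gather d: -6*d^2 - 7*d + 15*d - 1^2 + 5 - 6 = -6*d^2 + 8*d - 2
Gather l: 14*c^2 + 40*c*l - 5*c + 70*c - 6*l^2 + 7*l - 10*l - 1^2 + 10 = 14*c^2 + 65*c - 6*l^2 + l*(40*c - 3) + 9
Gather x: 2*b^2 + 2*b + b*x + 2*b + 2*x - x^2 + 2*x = 2*b^2 + 4*b - x^2 + x*(b + 4)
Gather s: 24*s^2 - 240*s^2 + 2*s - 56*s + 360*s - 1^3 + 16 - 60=-216*s^2 + 306*s - 45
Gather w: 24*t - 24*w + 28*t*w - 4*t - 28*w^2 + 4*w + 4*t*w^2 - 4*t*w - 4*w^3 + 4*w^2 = 20*t - 4*w^3 + w^2*(4*t - 24) + w*(24*t - 20)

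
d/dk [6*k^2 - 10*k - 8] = 12*k - 10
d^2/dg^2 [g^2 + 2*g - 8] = 2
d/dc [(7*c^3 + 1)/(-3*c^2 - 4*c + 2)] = (c^2*(-63*c^2 - 84*c + 42) + 2*(3*c + 2)*(7*c^3 + 1))/(3*c^2 + 4*c - 2)^2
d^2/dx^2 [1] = 0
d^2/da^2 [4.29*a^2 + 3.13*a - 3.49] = 8.58000000000000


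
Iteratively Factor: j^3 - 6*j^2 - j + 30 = (j - 3)*(j^2 - 3*j - 10) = (j - 3)*(j + 2)*(j - 5)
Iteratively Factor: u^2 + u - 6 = (u + 3)*(u - 2)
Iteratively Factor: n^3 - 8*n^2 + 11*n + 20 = (n + 1)*(n^2 - 9*n + 20) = (n - 5)*(n + 1)*(n - 4)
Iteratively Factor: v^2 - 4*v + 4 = (v - 2)*(v - 2)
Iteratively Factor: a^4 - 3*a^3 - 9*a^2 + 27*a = (a - 3)*(a^3 - 9*a) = a*(a - 3)*(a^2 - 9) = a*(a - 3)^2*(a + 3)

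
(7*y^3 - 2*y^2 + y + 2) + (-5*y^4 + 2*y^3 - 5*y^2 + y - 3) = -5*y^4 + 9*y^3 - 7*y^2 + 2*y - 1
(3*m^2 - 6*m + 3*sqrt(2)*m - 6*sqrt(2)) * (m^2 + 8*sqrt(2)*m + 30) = 3*m^4 - 6*m^3 + 27*sqrt(2)*m^3 - 54*sqrt(2)*m^2 + 138*m^2 - 276*m + 90*sqrt(2)*m - 180*sqrt(2)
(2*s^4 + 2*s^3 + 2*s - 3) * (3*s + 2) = 6*s^5 + 10*s^4 + 4*s^3 + 6*s^2 - 5*s - 6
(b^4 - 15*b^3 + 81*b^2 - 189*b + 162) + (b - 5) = b^4 - 15*b^3 + 81*b^2 - 188*b + 157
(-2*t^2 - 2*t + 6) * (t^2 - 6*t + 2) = -2*t^4 + 10*t^3 + 14*t^2 - 40*t + 12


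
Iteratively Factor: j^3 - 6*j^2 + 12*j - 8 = (j - 2)*(j^2 - 4*j + 4) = (j - 2)^2*(j - 2)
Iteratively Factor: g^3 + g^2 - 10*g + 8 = (g - 2)*(g^2 + 3*g - 4) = (g - 2)*(g - 1)*(g + 4)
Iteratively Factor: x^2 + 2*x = (x + 2)*(x)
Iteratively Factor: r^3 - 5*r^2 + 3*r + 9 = (r + 1)*(r^2 - 6*r + 9) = (r - 3)*(r + 1)*(r - 3)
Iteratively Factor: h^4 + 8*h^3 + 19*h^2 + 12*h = (h)*(h^3 + 8*h^2 + 19*h + 12) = h*(h + 1)*(h^2 + 7*h + 12) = h*(h + 1)*(h + 3)*(h + 4)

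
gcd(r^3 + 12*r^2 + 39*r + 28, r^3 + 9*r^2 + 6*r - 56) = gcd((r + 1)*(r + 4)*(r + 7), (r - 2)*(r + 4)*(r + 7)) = r^2 + 11*r + 28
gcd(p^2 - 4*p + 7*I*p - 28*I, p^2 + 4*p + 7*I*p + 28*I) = p + 7*I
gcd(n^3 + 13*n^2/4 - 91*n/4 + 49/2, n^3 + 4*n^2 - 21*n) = n + 7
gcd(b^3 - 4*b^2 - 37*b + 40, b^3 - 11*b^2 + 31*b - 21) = b - 1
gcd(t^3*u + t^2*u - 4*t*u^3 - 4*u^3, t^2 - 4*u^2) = t^2 - 4*u^2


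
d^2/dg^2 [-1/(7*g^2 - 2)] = 14*(-21*g^2 - 2)/(7*g^2 - 2)^3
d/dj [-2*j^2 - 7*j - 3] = -4*j - 7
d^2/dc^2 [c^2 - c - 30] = 2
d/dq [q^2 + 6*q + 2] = 2*q + 6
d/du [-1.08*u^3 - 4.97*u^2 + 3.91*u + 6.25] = -3.24*u^2 - 9.94*u + 3.91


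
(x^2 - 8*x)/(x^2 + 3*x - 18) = x*(x - 8)/(x^2 + 3*x - 18)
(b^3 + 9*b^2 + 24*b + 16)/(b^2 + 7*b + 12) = (b^2 + 5*b + 4)/(b + 3)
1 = 1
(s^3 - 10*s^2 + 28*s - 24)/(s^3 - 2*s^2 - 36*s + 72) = (s - 2)/(s + 6)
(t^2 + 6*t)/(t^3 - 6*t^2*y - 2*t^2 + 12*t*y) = (t + 6)/(t^2 - 6*t*y - 2*t + 12*y)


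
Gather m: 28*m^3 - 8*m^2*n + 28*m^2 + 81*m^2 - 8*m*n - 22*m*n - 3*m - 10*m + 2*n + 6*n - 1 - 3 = 28*m^3 + m^2*(109 - 8*n) + m*(-30*n - 13) + 8*n - 4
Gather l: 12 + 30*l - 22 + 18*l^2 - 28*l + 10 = 18*l^2 + 2*l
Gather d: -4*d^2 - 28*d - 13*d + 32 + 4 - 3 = -4*d^2 - 41*d + 33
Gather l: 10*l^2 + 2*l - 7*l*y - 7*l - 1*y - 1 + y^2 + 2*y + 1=10*l^2 + l*(-7*y - 5) + y^2 + y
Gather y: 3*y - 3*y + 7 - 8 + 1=0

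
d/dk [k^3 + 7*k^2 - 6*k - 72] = 3*k^2 + 14*k - 6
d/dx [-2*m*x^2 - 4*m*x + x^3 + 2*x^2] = -4*m*x - 4*m + 3*x^2 + 4*x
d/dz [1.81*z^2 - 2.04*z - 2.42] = 3.62*z - 2.04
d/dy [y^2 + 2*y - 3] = 2*y + 2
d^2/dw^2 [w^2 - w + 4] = 2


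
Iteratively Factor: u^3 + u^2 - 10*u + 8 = (u - 2)*(u^2 + 3*u - 4) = (u - 2)*(u + 4)*(u - 1)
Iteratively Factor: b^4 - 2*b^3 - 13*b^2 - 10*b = (b - 5)*(b^3 + 3*b^2 + 2*b) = (b - 5)*(b + 2)*(b^2 + b) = b*(b - 5)*(b + 2)*(b + 1)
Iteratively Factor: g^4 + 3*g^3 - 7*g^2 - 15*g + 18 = (g - 1)*(g^3 + 4*g^2 - 3*g - 18) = (g - 1)*(g + 3)*(g^2 + g - 6) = (g - 2)*(g - 1)*(g + 3)*(g + 3)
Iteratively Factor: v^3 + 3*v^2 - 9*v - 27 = (v + 3)*(v^2 - 9) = (v - 3)*(v + 3)*(v + 3)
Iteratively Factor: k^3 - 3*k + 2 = (k + 2)*(k^2 - 2*k + 1) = (k - 1)*(k + 2)*(k - 1)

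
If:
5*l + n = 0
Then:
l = -n/5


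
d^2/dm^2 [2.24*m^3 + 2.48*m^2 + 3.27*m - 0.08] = 13.44*m + 4.96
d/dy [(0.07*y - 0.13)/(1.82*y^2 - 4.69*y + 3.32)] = (-0.1274*y^2 + 0.4732*y - 0.3773)/(3.3124*y^4 - 17.0716*y^3 + 34.0809*y^2 - 31.1416*y + 11.0224)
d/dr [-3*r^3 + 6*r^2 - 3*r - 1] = -9*r^2 + 12*r - 3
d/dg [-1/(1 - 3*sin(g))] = -3*cos(g)/(3*sin(g) - 1)^2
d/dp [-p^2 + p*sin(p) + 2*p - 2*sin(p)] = p*cos(p) - 2*p + sin(p) - 2*cos(p) + 2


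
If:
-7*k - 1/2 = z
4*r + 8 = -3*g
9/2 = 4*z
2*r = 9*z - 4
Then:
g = -27/4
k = -13/56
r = 49/16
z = 9/8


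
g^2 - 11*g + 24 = (g - 8)*(g - 3)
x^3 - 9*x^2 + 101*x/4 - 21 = (x - 4)*(x - 7/2)*(x - 3/2)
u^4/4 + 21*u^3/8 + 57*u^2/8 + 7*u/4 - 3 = (u/4 + 1)*(u - 1/2)*(u + 1)*(u + 6)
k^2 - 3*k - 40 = (k - 8)*(k + 5)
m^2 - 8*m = m*(m - 8)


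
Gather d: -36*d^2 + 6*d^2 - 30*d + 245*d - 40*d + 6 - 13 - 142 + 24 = -30*d^2 + 175*d - 125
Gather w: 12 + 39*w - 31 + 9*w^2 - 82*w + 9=9*w^2 - 43*w - 10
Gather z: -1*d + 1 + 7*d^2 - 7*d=7*d^2 - 8*d + 1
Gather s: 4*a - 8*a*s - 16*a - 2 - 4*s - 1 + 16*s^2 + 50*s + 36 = -12*a + 16*s^2 + s*(46 - 8*a) + 33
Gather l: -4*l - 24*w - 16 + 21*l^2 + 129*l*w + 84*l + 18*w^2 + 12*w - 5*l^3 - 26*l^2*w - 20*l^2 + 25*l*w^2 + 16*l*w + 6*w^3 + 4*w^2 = -5*l^3 + l^2*(1 - 26*w) + l*(25*w^2 + 145*w + 80) + 6*w^3 + 22*w^2 - 12*w - 16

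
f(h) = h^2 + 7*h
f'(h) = 2*h + 7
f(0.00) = 0.00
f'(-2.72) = 1.56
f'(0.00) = 7.00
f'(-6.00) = -5.00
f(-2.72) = -11.64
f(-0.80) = -4.96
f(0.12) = 0.85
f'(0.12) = 7.24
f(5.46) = 68.03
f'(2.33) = 11.66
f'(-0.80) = 5.40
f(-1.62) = -8.72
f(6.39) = 85.56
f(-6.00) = -6.00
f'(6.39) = 19.78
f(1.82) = 16.05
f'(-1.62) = 3.76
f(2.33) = 21.74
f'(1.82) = 10.64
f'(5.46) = 17.92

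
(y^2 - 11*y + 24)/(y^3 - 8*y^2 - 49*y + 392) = (y - 3)/(y^2 - 49)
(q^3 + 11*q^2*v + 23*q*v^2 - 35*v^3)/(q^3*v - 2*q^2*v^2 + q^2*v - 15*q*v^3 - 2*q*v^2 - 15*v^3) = (-q^3 - 11*q^2*v - 23*q*v^2 + 35*v^3)/(v*(-q^3 + 2*q^2*v - q^2 + 15*q*v^2 + 2*q*v + 15*v^2))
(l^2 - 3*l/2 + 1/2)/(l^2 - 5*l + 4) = (l - 1/2)/(l - 4)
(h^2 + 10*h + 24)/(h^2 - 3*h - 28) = (h + 6)/(h - 7)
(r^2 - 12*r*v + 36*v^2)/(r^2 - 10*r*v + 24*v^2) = (r - 6*v)/(r - 4*v)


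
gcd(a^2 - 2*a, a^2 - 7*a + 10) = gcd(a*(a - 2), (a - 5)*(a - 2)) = a - 2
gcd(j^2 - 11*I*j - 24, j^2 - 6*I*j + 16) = j - 8*I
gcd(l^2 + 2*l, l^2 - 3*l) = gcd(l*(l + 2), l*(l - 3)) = l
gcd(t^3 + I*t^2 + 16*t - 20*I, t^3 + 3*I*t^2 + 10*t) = t^2 + 3*I*t + 10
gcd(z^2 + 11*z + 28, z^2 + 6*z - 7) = z + 7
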